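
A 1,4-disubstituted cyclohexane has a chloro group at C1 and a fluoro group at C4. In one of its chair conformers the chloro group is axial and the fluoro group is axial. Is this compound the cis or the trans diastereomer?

C1 and C4 have opposite parity, so their axial bonds point in opposite directions.
With opposite-parity carbons, two substituents on the same face are one axial and one equatorial; opposite faces give both axial or both equatorial.
Here the groups are axial/axial → opposite face → trans.

trans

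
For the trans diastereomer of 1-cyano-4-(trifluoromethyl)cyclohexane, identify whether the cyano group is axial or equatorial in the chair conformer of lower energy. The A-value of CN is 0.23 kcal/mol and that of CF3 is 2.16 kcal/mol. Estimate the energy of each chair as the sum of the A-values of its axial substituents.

C1 and C4 have opposite parity, so for the trans isomer the two substituents are e,e in one chair and a,a in the other.
Chair I (cyano axial, trifluoromethyl axial): E = 2.39 kcal/mol.
Chair II (cyano equatorial, trifluoromethyl equatorial): E = 0.00 kcal/mol.
Chair II is the more stable (lower-energy) conformer, and in that chair the cyano group is equatorial.

equatorial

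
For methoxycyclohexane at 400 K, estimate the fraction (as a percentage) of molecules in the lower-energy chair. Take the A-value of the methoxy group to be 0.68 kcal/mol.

70.2%

One chair has the methoxy group axial (E = 0.68 kcal/mol) and the other has it equatorial (E = 0).
ΔG = 0.68 kcal/mol between the two chairs.
K = exp(ΔG/RT) with R = 1.987×10⁻³ kcal mol⁻¹ K⁻¹ and T = 400 K gives K ≈ 2.35.
Fraction in the lower-energy chair = K/(K+1) = 70.2%.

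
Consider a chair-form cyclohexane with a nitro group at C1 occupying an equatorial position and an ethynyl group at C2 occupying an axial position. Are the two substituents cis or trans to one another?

cis

C1 and C2 have opposite parity, so their axial bonds point in opposite directions.
With opposite-parity carbons, two substituents on the same face are one axial and one equatorial; opposite faces give both axial or both equatorial.
Here the groups are equatorial/axial → same face → cis.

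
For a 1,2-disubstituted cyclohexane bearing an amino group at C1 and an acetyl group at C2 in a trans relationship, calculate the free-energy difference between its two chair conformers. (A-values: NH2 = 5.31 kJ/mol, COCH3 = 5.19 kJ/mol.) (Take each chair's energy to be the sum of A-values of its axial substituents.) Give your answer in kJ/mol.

C1 and C2 have opposite parity, so for the trans isomer the two substituents are e,e in one chair and a,a in the other.
Chair I (amino axial, acetyl axial): E = 10.50 kJ/mol.
Chair II (amino equatorial, acetyl equatorial): E = 0.00 kJ/mol.
ΔE = 10.50 − 0.00 = 10.50 kJ/mol; chair II is more stable.

10.50 kJ/mol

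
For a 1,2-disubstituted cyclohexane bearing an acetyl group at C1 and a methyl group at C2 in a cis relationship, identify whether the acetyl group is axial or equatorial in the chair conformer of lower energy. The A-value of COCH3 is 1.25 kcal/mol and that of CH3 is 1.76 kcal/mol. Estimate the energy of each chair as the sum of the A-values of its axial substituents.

axial

C1 and C2 have opposite parity, so for the cis isomer the two substituents are one axial and one equatorial in each chair.
Chair I (acetyl axial, methyl equatorial): E = 1.25 kcal/mol.
Chair II (acetyl equatorial, methyl axial): E = 1.76 kcal/mol.
Chair I is the more stable (lower-energy) conformer, and in that chair the acetyl group is axial.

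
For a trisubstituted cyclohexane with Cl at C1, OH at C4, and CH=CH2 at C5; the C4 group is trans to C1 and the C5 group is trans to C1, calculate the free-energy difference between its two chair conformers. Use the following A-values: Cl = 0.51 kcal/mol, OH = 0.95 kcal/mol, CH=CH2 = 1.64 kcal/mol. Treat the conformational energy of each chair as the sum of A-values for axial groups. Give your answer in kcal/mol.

Chair I (chloro axial, hydroxyl axial, vinyl equatorial): E = 1.46 kcal/mol.
Chair II (chloro equatorial, hydroxyl equatorial, vinyl axial): E = 1.64 kcal/mol.
ΔE = 1.64 − 1.46 = 0.18 kcal/mol; chair I is more stable.

0.18 kcal/mol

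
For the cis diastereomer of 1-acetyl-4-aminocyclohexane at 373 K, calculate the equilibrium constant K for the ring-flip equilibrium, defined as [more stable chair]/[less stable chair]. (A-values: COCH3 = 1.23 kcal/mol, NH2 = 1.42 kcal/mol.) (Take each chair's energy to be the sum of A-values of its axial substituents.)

C1 and C4 have opposite parity, so for the cis isomer the two substituents are one axial and one equatorial in each chair.
Chair I (acetyl axial, amino equatorial): E = 1.23 kcal/mol; chair II (acetyl equatorial, amino axial): E = 1.42 kcal/mol.
ΔG = 0.19 kcal/mol between the two chairs.
K = exp(ΔG/RT) with R = 1.987×10⁻³ kcal mol⁻¹ K⁻¹ and T = 373 K gives K ≈ 1.29.

K ≈ 1.29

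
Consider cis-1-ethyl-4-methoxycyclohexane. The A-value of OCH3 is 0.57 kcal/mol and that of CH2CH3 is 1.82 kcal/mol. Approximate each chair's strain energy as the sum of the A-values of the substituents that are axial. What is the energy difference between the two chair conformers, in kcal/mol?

C1 and C4 have opposite parity, so for the cis isomer the two substituents are one axial and one equatorial in each chair.
Chair I (methoxy axial, ethyl equatorial): E = 0.57 kcal/mol.
Chair II (methoxy equatorial, ethyl axial): E = 1.82 kcal/mol.
ΔE = 1.82 − 0.57 = 1.25 kcal/mol; chair I is more stable.

1.25 kcal/mol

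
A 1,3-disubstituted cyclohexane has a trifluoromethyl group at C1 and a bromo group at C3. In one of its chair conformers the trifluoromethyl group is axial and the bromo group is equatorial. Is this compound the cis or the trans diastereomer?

trans

C1 and C3 have the same parity, so their axial bonds point in the same direction.
With same-parity carbons, two substituents on the same face are both axial or both equatorial; opposite faces give one of each.
Here the groups are axial/equatorial → opposite face → trans.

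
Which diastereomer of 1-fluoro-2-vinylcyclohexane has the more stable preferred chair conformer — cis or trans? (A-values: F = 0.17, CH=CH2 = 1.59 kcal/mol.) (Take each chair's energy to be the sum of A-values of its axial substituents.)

trans

At 1,2 positions (parity opposite): cis → (a,e or e,a); trans → (e,e or a,a).
Best chair for cis: E = 0.17 kcal/mol; best chair for trans: E = 0.00 kcal/mol.
The trans isomer is lower by 0.17 kcal/mol.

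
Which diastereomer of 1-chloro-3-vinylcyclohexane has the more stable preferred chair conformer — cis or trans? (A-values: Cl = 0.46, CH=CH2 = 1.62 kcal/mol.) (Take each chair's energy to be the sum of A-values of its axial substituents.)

cis

At 1,3 positions (parity same): cis → (e,e or a,a); trans → (a,e or e,a).
Best chair for cis: E = 0.00 kcal/mol; best chair for trans: E = 0.46 kcal/mol.
The cis isomer is lower by 0.46 kcal/mol.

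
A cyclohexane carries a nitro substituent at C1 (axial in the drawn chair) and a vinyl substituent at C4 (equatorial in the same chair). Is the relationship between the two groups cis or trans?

C1 and C4 have opposite parity, so their axial bonds point in opposite directions.
With opposite-parity carbons, two substituents on the same face are one axial and one equatorial; opposite faces give both axial or both equatorial.
Here the groups are axial/equatorial → same face → cis.

cis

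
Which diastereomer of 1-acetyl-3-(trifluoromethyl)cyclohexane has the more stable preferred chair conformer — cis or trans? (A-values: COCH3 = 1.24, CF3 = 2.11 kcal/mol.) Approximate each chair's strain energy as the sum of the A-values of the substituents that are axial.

cis

At 1,3 positions (parity same): cis → (e,e or a,a); trans → (a,e or e,a).
Best chair for cis: E = 0.00 kcal/mol; best chair for trans: E = 1.24 kcal/mol.
The cis isomer is lower by 1.24 kcal/mol.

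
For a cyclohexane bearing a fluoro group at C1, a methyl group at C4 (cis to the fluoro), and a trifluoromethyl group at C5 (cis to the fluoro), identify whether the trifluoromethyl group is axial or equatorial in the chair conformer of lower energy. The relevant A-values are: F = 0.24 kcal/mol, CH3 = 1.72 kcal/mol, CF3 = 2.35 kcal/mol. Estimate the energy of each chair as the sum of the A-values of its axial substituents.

equatorial

Chair I (fluoro axial, methyl equatorial, trifluoromethyl axial): E = 2.59 kcal/mol.
Chair II (fluoro equatorial, methyl axial, trifluoromethyl equatorial): E = 1.72 kcal/mol.
Chair II is the more stable (lower-energy) conformer, and in that chair the trifluoromethyl group is equatorial.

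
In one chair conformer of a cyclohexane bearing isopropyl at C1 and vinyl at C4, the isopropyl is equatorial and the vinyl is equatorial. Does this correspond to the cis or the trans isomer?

trans

C1 and C4 have opposite parity, so their axial bonds point in opposite directions.
With opposite-parity carbons, two substituents on the same face are one axial and one equatorial; opposite faces give both axial or both equatorial.
Here the groups are equatorial/equatorial → opposite face → trans.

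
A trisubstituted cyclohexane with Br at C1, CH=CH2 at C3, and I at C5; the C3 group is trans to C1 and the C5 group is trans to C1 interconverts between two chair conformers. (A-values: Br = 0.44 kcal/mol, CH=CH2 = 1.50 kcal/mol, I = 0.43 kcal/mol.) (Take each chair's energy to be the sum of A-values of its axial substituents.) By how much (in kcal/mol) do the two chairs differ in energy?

1.49 kcal/mol

Chair I (bromo axial, vinyl equatorial, iodo equatorial): E = 0.44 kcal/mol.
Chair II (bromo equatorial, vinyl axial, iodo axial): E = 1.93 kcal/mol.
ΔE = 1.93 − 0.44 = 1.49 kcal/mol; chair I is more stable.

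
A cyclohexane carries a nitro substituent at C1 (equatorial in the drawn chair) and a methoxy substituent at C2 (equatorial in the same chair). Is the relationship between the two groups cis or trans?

C1 and C2 have opposite parity, so their axial bonds point in opposite directions.
With opposite-parity carbons, two substituents on the same face are one axial and one equatorial; opposite faces give both axial or both equatorial.
Here the groups are equatorial/equatorial → opposite face → trans.

trans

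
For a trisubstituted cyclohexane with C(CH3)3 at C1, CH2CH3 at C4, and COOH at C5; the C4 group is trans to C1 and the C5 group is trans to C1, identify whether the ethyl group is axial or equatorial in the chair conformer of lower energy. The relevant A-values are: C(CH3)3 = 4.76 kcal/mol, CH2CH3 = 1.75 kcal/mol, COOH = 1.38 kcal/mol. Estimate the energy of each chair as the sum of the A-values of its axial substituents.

equatorial

Chair I (tert-butyl axial, ethyl axial, carboxyl equatorial): E = 6.51 kcal/mol.
Chair II (tert-butyl equatorial, ethyl equatorial, carboxyl axial): E = 1.38 kcal/mol.
Chair II is the more stable (lower-energy) conformer, and in that chair the ethyl group is equatorial.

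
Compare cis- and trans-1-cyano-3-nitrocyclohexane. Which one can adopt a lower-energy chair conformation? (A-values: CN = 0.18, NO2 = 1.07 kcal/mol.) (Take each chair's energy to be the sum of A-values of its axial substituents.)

cis

At 1,3 positions (parity same): cis → (e,e or a,a); trans → (a,e or e,a).
Best chair for cis: E = 0.00 kcal/mol; best chair for trans: E = 0.18 kcal/mol.
The cis isomer is lower by 0.18 kcal/mol.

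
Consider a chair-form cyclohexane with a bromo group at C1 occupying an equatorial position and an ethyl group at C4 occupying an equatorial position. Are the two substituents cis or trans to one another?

C1 and C4 have opposite parity, so their axial bonds point in opposite directions.
With opposite-parity carbons, two substituents on the same face are one axial and one equatorial; opposite faces give both axial or both equatorial.
Here the groups are equatorial/equatorial → opposite face → trans.

trans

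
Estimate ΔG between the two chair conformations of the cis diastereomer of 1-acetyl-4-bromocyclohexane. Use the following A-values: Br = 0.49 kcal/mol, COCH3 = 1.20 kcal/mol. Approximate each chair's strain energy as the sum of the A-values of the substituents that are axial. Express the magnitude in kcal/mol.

0.71 kcal/mol

C1 and C4 have opposite parity, so for the cis isomer the two substituents are one axial and one equatorial in each chair.
Chair I (bromo axial, acetyl equatorial): E = 0.49 kcal/mol.
Chair II (bromo equatorial, acetyl axial): E = 1.20 kcal/mol.
ΔE = 1.20 − 0.49 = 0.71 kcal/mol; chair I is more stable.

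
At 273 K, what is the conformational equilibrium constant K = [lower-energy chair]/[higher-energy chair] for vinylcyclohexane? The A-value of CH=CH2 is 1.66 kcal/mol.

One chair has the vinyl group axial (E = 1.66 kcal/mol) and the other has it equatorial (E = 0).
ΔG = 1.66 kcal/mol between the two chairs.
K = exp(ΔG/RT) with R = 1.987×10⁻³ kcal mol⁻¹ K⁻¹ and T = 273 K gives K ≈ 21.3.

K ≈ 21.3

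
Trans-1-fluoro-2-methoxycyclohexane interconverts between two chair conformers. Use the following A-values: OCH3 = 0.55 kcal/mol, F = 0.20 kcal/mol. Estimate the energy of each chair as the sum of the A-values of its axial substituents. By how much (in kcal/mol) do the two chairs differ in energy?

0.75 kcal/mol

C1 and C2 have opposite parity, so for the trans isomer the two substituents are e,e in one chair and a,a in the other.
Chair I (methoxy axial, fluoro axial): E = 0.75 kcal/mol.
Chair II (methoxy equatorial, fluoro equatorial): E = 0.00 kcal/mol.
ΔE = 0.75 − 0.00 = 0.75 kcal/mol; chair II is more stable.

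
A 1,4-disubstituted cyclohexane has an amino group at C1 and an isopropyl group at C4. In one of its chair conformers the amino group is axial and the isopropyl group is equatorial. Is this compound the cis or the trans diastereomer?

C1 and C4 have opposite parity, so their axial bonds point in opposite directions.
With opposite-parity carbons, two substituents on the same face are one axial and one equatorial; opposite faces give both axial or both equatorial.
Here the groups are axial/equatorial → same face → cis.

cis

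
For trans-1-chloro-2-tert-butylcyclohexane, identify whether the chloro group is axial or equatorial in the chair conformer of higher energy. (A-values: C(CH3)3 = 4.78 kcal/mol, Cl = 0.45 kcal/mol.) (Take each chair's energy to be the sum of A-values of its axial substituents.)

axial

C1 and C2 have opposite parity, so for the trans isomer the two substituents are e,e in one chair and a,a in the other.
Chair I (tert-butyl axial, chloro axial): E = 5.23 kcal/mol.
Chair II (tert-butyl equatorial, chloro equatorial): E = 0.00 kcal/mol.
Chair I is the less stable (higher-energy) conformer, and in that chair the chloro group is axial.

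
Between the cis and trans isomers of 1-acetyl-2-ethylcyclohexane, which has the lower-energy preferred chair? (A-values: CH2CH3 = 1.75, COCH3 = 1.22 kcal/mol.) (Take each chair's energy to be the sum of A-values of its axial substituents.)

At 1,2 positions (parity opposite): cis → (a,e or e,a); trans → (e,e or a,a).
Best chair for cis: E = 1.22 kcal/mol; best chair for trans: E = 0.00 kcal/mol.
The trans isomer is lower by 1.22 kcal/mol.

trans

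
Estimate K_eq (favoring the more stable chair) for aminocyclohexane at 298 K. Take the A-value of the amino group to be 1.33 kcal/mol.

K ≈ 9.45

One chair has the amino group axial (E = 1.33 kcal/mol) and the other has it equatorial (E = 0).
ΔG = 1.33 kcal/mol between the two chairs.
K = exp(ΔG/RT) with R = 1.987×10⁻³ kcal mol⁻¹ K⁻¹ and T = 298 K gives K ≈ 9.45.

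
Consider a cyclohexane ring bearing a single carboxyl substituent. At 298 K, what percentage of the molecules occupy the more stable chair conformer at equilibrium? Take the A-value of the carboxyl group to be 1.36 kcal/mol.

90.9%

One chair has the carboxyl group axial (E = 1.36 kcal/mol) and the other has it equatorial (E = 0).
ΔG = 1.36 kcal/mol between the two chairs.
K = exp(ΔG/RT) with R = 1.987×10⁻³ kcal mol⁻¹ K⁻¹ and T = 298 K gives K ≈ 9.94.
Fraction in the lower-energy chair = K/(K+1) = 90.9%.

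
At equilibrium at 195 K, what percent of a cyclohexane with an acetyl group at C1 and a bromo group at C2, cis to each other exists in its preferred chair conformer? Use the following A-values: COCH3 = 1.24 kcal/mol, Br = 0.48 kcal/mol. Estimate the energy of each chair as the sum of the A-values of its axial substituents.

C1 and C2 have opposite parity, so for the cis isomer the two substituents are one axial and one equatorial in each chair.
Chair I (acetyl axial, bromo equatorial): E = 1.24 kcal/mol; chair II (acetyl equatorial, bromo axial): E = 0.48 kcal/mol.
ΔG = 0.76 kcal/mol between the two chairs.
K = exp(ΔG/RT) with R = 1.987×10⁻³ kcal mol⁻¹ K⁻¹ and T = 195 K gives K ≈ 7.11.
Fraction in the lower-energy chair = K/(K+1) = 87.7%.

87.7%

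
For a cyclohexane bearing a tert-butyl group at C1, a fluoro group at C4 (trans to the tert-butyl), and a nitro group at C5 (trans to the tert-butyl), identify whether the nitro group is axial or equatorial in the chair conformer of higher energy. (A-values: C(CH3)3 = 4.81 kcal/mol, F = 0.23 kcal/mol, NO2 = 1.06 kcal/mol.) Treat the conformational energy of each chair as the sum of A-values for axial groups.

equatorial

Chair I (tert-butyl axial, fluoro axial, nitro equatorial): E = 5.04 kcal/mol.
Chair II (tert-butyl equatorial, fluoro equatorial, nitro axial): E = 1.06 kcal/mol.
Chair I is the less stable (higher-energy) conformer, and in that chair the nitro group is equatorial.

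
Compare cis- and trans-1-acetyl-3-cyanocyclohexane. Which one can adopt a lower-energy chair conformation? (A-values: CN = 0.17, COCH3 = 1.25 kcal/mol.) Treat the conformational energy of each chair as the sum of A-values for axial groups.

At 1,3 positions (parity same): cis → (e,e or a,a); trans → (a,e or e,a).
Best chair for cis: E = 0.00 kcal/mol; best chair for trans: E = 0.17 kcal/mol.
The cis isomer is lower by 0.17 kcal/mol.

cis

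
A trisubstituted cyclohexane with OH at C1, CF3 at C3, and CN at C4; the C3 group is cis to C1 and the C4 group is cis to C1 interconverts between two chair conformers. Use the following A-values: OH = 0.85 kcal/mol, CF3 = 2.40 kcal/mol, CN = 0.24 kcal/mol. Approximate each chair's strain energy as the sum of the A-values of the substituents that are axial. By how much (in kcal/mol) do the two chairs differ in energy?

Chair I (hydroxyl axial, trifluoromethyl axial, cyano equatorial): E = 3.25 kcal/mol.
Chair II (hydroxyl equatorial, trifluoromethyl equatorial, cyano axial): E = 0.24 kcal/mol.
ΔE = 3.25 − 0.24 = 3.01 kcal/mol; chair II is more stable.

3.01 kcal/mol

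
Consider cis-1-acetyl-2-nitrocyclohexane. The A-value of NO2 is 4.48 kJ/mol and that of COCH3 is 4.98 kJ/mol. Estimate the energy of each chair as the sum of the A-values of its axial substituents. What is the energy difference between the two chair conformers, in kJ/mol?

0.50 kJ/mol

C1 and C2 have opposite parity, so for the cis isomer the two substituents are one axial and one equatorial in each chair.
Chair I (nitro axial, acetyl equatorial): E = 4.48 kJ/mol.
Chair II (nitro equatorial, acetyl axial): E = 4.98 kJ/mol.
ΔE = 4.98 − 4.48 = 0.50 kJ/mol; chair I is more stable.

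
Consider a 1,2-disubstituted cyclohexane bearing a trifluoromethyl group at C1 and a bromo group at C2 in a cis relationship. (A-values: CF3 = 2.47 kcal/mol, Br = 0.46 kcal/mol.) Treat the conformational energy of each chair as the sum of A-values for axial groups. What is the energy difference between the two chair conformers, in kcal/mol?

2.01 kcal/mol

C1 and C2 have opposite parity, so for the cis isomer the two substituents are one axial and one equatorial in each chair.
Chair I (trifluoromethyl axial, bromo equatorial): E = 2.47 kcal/mol.
Chair II (trifluoromethyl equatorial, bromo axial): E = 0.46 kcal/mol.
ΔE = 2.47 − 0.46 = 2.01 kcal/mol; chair II is more stable.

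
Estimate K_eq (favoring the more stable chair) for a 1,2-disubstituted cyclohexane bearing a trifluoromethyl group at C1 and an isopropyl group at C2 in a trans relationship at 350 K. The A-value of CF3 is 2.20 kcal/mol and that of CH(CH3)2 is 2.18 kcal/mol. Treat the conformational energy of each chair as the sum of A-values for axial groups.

C1 and C2 have opposite parity, so for the trans isomer the two substituents are e,e in one chair and a,a in the other.
Chair I (trifluoromethyl axial, isopropyl axial): E = 4.38 kcal/mol; chair II (trifluoromethyl equatorial, isopropyl equatorial): E = 0.00 kcal/mol.
ΔG = 4.38 kcal/mol between the two chairs.
K = exp(ΔG/RT) with R = 1.987×10⁻³ kcal mol⁻¹ K⁻¹ and T = 350 K gives K ≈ 544.

K ≈ 544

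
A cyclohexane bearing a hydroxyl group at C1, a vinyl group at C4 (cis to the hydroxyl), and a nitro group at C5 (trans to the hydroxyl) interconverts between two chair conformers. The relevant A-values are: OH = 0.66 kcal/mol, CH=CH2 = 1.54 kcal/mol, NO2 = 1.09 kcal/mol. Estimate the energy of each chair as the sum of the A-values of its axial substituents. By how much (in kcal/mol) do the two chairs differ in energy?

1.97 kcal/mol

Chair I (hydroxyl axial, vinyl equatorial, nitro equatorial): E = 0.66 kcal/mol.
Chair II (hydroxyl equatorial, vinyl axial, nitro axial): E = 2.63 kcal/mol.
ΔE = 2.63 − 0.66 = 1.97 kcal/mol; chair I is more stable.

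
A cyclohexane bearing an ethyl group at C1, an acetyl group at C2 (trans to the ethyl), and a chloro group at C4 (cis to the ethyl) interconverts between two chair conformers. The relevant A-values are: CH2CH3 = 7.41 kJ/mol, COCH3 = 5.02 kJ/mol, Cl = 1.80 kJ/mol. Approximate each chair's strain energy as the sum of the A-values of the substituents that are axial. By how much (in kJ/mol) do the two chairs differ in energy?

Chair I (ethyl axial, acetyl axial, chloro equatorial): E = 12.43 kJ/mol.
Chair II (ethyl equatorial, acetyl equatorial, chloro axial): E = 1.80 kJ/mol.
ΔE = 12.43 − 1.80 = 10.63 kJ/mol; chair II is more stable.

10.63 kJ/mol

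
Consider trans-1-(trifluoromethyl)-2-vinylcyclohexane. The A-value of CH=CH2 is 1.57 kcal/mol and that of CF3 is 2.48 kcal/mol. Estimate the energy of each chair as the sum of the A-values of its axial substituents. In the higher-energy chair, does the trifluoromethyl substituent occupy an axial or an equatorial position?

axial

C1 and C2 have opposite parity, so for the trans isomer the two substituents are e,e in one chair and a,a in the other.
Chair I (vinyl axial, trifluoromethyl axial): E = 4.05 kcal/mol.
Chair II (vinyl equatorial, trifluoromethyl equatorial): E = 0.00 kcal/mol.
Chair I is the less stable (higher-energy) conformer, and in that chair the trifluoromethyl group is axial.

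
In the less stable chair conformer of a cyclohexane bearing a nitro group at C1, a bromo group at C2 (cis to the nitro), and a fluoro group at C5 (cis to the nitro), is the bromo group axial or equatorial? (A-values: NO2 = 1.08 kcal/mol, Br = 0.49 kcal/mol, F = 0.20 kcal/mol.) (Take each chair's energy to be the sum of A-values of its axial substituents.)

equatorial

Chair I (nitro axial, bromo equatorial, fluoro axial): E = 1.28 kcal/mol.
Chair II (nitro equatorial, bromo axial, fluoro equatorial): E = 0.49 kcal/mol.
Chair I is the less stable (higher-energy) conformer, and in that chair the bromo group is equatorial.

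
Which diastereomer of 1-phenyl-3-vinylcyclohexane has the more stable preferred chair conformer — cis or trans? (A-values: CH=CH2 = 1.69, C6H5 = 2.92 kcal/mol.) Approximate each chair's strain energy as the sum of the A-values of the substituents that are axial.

cis

At 1,3 positions (parity same): cis → (e,e or a,a); trans → (a,e or e,a).
Best chair for cis: E = 0.00 kcal/mol; best chair for trans: E = 1.69 kcal/mol.
The cis isomer is lower by 1.69 kcal/mol.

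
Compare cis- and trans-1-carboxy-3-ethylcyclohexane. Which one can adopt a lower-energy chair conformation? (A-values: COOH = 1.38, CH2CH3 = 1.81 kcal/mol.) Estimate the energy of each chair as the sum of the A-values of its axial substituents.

At 1,3 positions (parity same): cis → (e,e or a,a); trans → (a,e or e,a).
Best chair for cis: E = 0.00 kcal/mol; best chair for trans: E = 1.38 kcal/mol.
The cis isomer is lower by 1.38 kcal/mol.

cis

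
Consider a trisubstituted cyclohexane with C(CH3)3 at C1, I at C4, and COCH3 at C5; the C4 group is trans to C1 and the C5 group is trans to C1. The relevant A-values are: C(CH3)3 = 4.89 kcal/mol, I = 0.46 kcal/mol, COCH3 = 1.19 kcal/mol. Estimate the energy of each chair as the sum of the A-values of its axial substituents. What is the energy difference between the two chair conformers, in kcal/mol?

4.16 kcal/mol

Chair I (tert-butyl axial, iodo axial, acetyl equatorial): E = 5.35 kcal/mol.
Chair II (tert-butyl equatorial, iodo equatorial, acetyl axial): E = 1.19 kcal/mol.
ΔE = 5.35 − 1.19 = 4.16 kcal/mol; chair II is more stable.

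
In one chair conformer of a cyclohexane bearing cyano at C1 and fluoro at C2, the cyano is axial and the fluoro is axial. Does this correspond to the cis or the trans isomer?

trans

C1 and C2 have opposite parity, so their axial bonds point in opposite directions.
With opposite-parity carbons, two substituents on the same face are one axial and one equatorial; opposite faces give both axial or both equatorial.
Here the groups are axial/axial → opposite face → trans.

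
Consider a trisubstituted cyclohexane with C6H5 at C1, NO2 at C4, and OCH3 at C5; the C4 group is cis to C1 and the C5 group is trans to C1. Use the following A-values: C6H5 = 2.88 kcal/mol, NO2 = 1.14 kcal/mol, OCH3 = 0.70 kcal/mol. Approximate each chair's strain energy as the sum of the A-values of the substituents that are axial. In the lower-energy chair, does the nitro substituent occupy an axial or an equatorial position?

axial

Chair I (phenyl axial, nitro equatorial, methoxy equatorial): E = 2.88 kcal/mol.
Chair II (phenyl equatorial, nitro axial, methoxy axial): E = 1.84 kcal/mol.
Chair II is the more stable (lower-energy) conformer, and in that chair the nitro group is axial.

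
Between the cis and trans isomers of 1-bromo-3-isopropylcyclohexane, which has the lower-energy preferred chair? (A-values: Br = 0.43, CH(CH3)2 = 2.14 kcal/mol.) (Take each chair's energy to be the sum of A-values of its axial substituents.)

cis

At 1,3 positions (parity same): cis → (e,e or a,a); trans → (a,e or e,a).
Best chair for cis: E = 0.00 kcal/mol; best chair for trans: E = 0.43 kcal/mol.
The cis isomer is lower by 0.43 kcal/mol.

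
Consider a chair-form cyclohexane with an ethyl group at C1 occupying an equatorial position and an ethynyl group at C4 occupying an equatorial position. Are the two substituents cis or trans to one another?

C1 and C4 have opposite parity, so their axial bonds point in opposite directions.
With opposite-parity carbons, two substituents on the same face are one axial and one equatorial; opposite faces give both axial or both equatorial.
Here the groups are equatorial/equatorial → opposite face → trans.

trans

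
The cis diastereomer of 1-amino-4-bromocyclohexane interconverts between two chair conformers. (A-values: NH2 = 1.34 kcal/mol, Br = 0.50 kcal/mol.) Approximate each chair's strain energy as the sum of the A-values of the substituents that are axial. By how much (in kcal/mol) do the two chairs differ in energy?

0.84 kcal/mol

C1 and C4 have opposite parity, so for the cis isomer the two substituents are one axial and one equatorial in each chair.
Chair I (amino axial, bromo equatorial): E = 1.34 kcal/mol.
Chair II (amino equatorial, bromo axial): E = 0.50 kcal/mol.
ΔE = 1.34 − 0.50 = 0.84 kcal/mol; chair II is more stable.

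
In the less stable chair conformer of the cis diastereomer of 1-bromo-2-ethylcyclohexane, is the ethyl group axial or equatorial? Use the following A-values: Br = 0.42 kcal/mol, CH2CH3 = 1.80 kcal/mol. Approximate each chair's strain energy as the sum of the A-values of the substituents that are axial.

C1 and C2 have opposite parity, so for the cis isomer the two substituents are one axial and one equatorial in each chair.
Chair I (bromo axial, ethyl equatorial): E = 0.42 kcal/mol.
Chair II (bromo equatorial, ethyl axial): E = 1.80 kcal/mol.
Chair II is the less stable (higher-energy) conformer, and in that chair the ethyl group is axial.

axial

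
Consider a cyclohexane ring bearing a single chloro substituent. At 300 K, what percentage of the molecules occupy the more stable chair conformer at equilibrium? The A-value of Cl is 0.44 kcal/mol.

67.7%

One chair has the chloro group axial (E = 0.44 kcal/mol) and the other has it equatorial (E = 0).
ΔG = 0.44 kcal/mol between the two chairs.
K = exp(ΔG/RT) with R = 1.987×10⁻³ kcal mol⁻¹ K⁻¹ and T = 300 K gives K ≈ 2.09.
Fraction in the lower-energy chair = K/(K+1) = 67.7%.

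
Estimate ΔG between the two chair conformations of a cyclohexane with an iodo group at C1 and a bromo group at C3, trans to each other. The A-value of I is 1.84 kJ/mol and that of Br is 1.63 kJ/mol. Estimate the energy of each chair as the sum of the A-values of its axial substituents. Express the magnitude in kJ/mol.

0.21 kJ/mol

C1 and C3 have the same parity, so for the trans isomer the two substituents are one axial and one equatorial in each chair.
Chair I (iodo axial, bromo equatorial): E = 1.84 kJ/mol.
Chair II (iodo equatorial, bromo axial): E = 1.63 kJ/mol.
ΔE = 1.84 − 1.63 = 0.21 kJ/mol; chair II is more stable.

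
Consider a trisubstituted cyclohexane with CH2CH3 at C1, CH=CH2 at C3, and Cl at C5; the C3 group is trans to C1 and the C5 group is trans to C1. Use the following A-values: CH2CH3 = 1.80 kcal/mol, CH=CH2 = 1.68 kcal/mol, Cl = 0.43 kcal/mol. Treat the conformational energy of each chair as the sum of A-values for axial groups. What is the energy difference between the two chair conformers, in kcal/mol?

0.31 kcal/mol

Chair I (ethyl axial, vinyl equatorial, chloro equatorial): E = 1.80 kcal/mol.
Chair II (ethyl equatorial, vinyl axial, chloro axial): E = 2.11 kcal/mol.
ΔE = 2.11 − 1.80 = 0.31 kcal/mol; chair I is more stable.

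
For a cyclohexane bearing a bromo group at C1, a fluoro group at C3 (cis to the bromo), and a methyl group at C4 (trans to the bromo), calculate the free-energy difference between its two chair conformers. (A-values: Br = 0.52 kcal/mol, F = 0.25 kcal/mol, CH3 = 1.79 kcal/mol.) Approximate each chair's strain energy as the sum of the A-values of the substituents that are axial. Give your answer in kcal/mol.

2.56 kcal/mol

Chair I (bromo axial, fluoro axial, methyl axial): E = 2.56 kcal/mol.
Chair II (bromo equatorial, fluoro equatorial, methyl equatorial): E = 0.00 kcal/mol.
ΔE = 2.56 − 0.00 = 2.56 kcal/mol; chair II is more stable.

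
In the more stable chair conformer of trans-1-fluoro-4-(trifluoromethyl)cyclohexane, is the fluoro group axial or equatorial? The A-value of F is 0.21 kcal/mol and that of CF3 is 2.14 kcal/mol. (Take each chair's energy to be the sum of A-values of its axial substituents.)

C1 and C4 have opposite parity, so for the trans isomer the two substituents are e,e in one chair and a,a in the other.
Chair I (fluoro axial, trifluoromethyl axial): E = 2.35 kcal/mol.
Chair II (fluoro equatorial, trifluoromethyl equatorial): E = 0.00 kcal/mol.
Chair II is the more stable (lower-energy) conformer, and in that chair the fluoro group is equatorial.

equatorial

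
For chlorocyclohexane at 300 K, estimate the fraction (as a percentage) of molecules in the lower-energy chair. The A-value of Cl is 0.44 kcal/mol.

67.7%

One chair has the chloro group axial (E = 0.44 kcal/mol) and the other has it equatorial (E = 0).
ΔG = 0.44 kcal/mol between the two chairs.
K = exp(ΔG/RT) with R = 1.987×10⁻³ kcal mol⁻¹ K⁻¹ and T = 300 K gives K ≈ 2.09.
Fraction in the lower-energy chair = K/(K+1) = 67.7%.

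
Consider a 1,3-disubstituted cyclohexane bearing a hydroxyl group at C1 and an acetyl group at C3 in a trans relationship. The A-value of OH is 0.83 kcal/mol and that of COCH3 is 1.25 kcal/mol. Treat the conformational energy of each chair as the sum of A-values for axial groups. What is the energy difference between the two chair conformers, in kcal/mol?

0.42 kcal/mol

C1 and C3 have the same parity, so for the trans isomer the two substituents are one axial and one equatorial in each chair.
Chair I (hydroxyl axial, acetyl equatorial): E = 0.83 kcal/mol.
Chair II (hydroxyl equatorial, acetyl axial): E = 1.25 kcal/mol.
ΔE = 1.25 − 0.83 = 0.42 kcal/mol; chair I is more stable.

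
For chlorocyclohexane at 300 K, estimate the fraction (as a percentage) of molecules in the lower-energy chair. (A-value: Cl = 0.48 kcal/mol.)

One chair has the chloro group axial (E = 0.48 kcal/mol) and the other has it equatorial (E = 0).
ΔG = 0.48 kcal/mol between the two chairs.
K = exp(ΔG/RT) with R = 1.987×10⁻³ kcal mol⁻¹ K⁻¹ and T = 300 K gives K ≈ 2.24.
Fraction in the lower-energy chair = K/(K+1) = 69.1%.

69.1%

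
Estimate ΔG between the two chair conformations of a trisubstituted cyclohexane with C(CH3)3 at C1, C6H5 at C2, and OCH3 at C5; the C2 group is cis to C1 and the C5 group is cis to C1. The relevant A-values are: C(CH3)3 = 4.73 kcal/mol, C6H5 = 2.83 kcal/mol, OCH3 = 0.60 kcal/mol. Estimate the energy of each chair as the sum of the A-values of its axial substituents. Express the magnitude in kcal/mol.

2.50 kcal/mol

Chair I (tert-butyl axial, phenyl equatorial, methoxy axial): E = 5.33 kcal/mol.
Chair II (tert-butyl equatorial, phenyl axial, methoxy equatorial): E = 2.83 kcal/mol.
ΔE = 5.33 − 2.83 = 2.50 kcal/mol; chair II is more stable.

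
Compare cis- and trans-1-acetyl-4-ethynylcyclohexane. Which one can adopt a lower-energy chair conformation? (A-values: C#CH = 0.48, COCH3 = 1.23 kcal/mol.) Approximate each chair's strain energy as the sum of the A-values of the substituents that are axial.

At 1,4 positions (parity opposite): cis → (a,e or e,a); trans → (e,e or a,a).
Best chair for cis: E = 0.48 kcal/mol; best chair for trans: E = 0.00 kcal/mol.
The trans isomer is lower by 0.48 kcal/mol.

trans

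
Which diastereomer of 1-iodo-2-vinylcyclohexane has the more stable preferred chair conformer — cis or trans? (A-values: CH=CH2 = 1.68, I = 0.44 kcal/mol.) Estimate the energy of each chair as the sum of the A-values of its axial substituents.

trans

At 1,2 positions (parity opposite): cis → (a,e or e,a); trans → (e,e or a,a).
Best chair for cis: E = 0.44 kcal/mol; best chair for trans: E = 0.00 kcal/mol.
The trans isomer is lower by 0.44 kcal/mol.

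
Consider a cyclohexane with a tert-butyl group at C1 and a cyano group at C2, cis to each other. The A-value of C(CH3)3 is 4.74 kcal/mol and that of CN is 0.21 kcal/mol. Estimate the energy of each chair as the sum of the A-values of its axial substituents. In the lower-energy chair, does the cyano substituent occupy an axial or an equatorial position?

axial

C1 and C2 have opposite parity, so for the cis isomer the two substituents are one axial and one equatorial in each chair.
Chair I (tert-butyl axial, cyano equatorial): E = 4.74 kcal/mol.
Chair II (tert-butyl equatorial, cyano axial): E = 0.21 kcal/mol.
Chair II is the more stable (lower-energy) conformer, and in that chair the cyano group is axial.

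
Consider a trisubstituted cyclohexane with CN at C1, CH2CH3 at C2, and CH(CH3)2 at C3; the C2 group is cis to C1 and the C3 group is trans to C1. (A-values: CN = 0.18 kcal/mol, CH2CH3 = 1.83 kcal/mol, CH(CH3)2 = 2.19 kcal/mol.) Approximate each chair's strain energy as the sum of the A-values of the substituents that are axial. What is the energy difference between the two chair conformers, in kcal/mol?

3.84 kcal/mol

Chair I (cyano axial, ethyl equatorial, isopropyl equatorial): E = 0.18 kcal/mol.
Chair II (cyano equatorial, ethyl axial, isopropyl axial): E = 4.02 kcal/mol.
ΔE = 4.02 − 0.18 = 3.84 kcal/mol; chair I is more stable.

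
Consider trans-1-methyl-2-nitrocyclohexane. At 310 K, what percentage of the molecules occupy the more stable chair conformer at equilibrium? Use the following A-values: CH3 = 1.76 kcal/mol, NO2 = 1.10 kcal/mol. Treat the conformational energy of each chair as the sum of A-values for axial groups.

99.0%

C1 and C2 have opposite parity, so for the trans isomer the two substituents are e,e in one chair and a,a in the other.
Chair I (methyl axial, nitro axial): E = 2.86 kcal/mol; chair II (methyl equatorial, nitro equatorial): E = 0.00 kcal/mol.
ΔG = 2.86 kcal/mol between the two chairs.
K = exp(ΔG/RT) with R = 1.987×10⁻³ kcal mol⁻¹ K⁻¹ and T = 310 K gives K ≈ 104.
Fraction in the lower-energy chair = K/(K+1) = 99.0%.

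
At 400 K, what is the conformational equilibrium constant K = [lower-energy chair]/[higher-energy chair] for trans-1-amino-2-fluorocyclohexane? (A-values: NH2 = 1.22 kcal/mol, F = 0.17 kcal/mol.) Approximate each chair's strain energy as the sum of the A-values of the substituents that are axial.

C1 and C2 have opposite parity, so for the trans isomer the two substituents are e,e in one chair and a,a in the other.
Chair I (amino axial, fluoro axial): E = 1.39 kcal/mol; chair II (amino equatorial, fluoro equatorial): E = 0.00 kcal/mol.
ΔG = 1.39 kcal/mol between the two chairs.
K = exp(ΔG/RT) with R = 1.987×10⁻³ kcal mol⁻¹ K⁻¹ and T = 400 K gives K ≈ 5.75.

K ≈ 5.75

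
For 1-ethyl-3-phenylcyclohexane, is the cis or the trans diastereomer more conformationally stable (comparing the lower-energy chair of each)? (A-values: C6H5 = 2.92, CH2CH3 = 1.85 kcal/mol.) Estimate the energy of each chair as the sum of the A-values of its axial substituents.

cis

At 1,3 positions (parity same): cis → (e,e or a,a); trans → (a,e or e,a).
Best chair for cis: E = 0.00 kcal/mol; best chair for trans: E = 1.85 kcal/mol.
The cis isomer is lower by 1.85 kcal/mol.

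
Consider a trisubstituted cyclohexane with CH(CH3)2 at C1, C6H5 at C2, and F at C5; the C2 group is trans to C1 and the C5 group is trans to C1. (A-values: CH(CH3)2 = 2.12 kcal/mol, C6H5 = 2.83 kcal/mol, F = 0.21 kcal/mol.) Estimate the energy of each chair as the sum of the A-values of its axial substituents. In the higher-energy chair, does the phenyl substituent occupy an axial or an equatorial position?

Chair I (isopropyl axial, phenyl axial, fluoro equatorial): E = 4.95 kcal/mol.
Chair II (isopropyl equatorial, phenyl equatorial, fluoro axial): E = 0.21 kcal/mol.
Chair I is the less stable (higher-energy) conformer, and in that chair the phenyl group is axial.

axial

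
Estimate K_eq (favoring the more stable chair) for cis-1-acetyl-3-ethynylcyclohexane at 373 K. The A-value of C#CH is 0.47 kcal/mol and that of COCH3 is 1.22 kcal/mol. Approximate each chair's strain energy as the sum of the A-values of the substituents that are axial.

C1 and C3 have the same parity, so for the cis isomer the two substituents are e,e in one chair and a,a in the other.
Chair I (ethynyl axial, acetyl axial): E = 1.69 kcal/mol; chair II (ethynyl equatorial, acetyl equatorial): E = 0.00 kcal/mol.
ΔG = 1.69 kcal/mol between the two chairs.
K = exp(ΔG/RT) with R = 1.987×10⁻³ kcal mol⁻¹ K⁻¹ and T = 373 K gives K ≈ 9.78.

K ≈ 9.78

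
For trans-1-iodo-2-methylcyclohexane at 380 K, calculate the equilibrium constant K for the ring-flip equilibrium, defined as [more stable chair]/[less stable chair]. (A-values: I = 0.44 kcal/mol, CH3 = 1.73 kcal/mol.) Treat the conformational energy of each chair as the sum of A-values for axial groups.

K ≈ 17.7

C1 and C2 have opposite parity, so for the trans isomer the two substituents are e,e in one chair and a,a in the other.
Chair I (iodo axial, methyl axial): E = 2.17 kcal/mol; chair II (iodo equatorial, methyl equatorial): E = 0.00 kcal/mol.
ΔG = 2.17 kcal/mol between the two chairs.
K = exp(ΔG/RT) with R = 1.987×10⁻³ kcal mol⁻¹ K⁻¹ and T = 380 K gives K ≈ 17.7.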